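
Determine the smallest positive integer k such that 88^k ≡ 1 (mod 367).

366

Since 88 ∈ (Z/367Z)^×, its order divides φ(367) = 367 − 1 = 366 = 2 · 3 · 61.
Divisors of 366: 1, 2, 3, 6, 61, 122, 183, 366.
Compute 88^d (mod 367) for the divisors d until we hit 1:
88^1 ≡ 88
88^2 ≡ 37
88^3 ≡ 320
88^6 ≡ 7
88^61 ≡ 284
88^122 ≡ 283
88^183 ≡ 366
88^366 ≡ 1
Hence ord(88) = 366.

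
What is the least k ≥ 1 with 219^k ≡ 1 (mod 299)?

132

Since 219 ∈ (Z/299Z)^×, its order divides φ(299) = φ(13·23) = (13−1)·(23−1) = 12·22 = 264 = 2^3 · 3 · 11.
Divisors of 264: 1, 2, 3, 4, 6, 8, 11, 12, 22, 24, 33, 44, 66, 88, 132, 264.
Test each divisor d:
219^1 ≡ 219 (mod 299)
219^2 ≡ 121 (mod 299)
219^3 ≡ 187 (mod 299)
219^4 ≡ 289 (mod 299)
219^6 ≡ 285 (mod 299)
219^8 ≡ 100 (mod 299)
219^11 ≡ 162 (mod 299)
219^12 ≡ 196 (mod 299)
219^22 ≡ 231 (mod 299)
219^24 ≡ 144 (mod 299)
219^33 ≡ 47 (mod 299)
219^44 ≡ 139 (mod 299)
219^66 ≡ 116 (mod 299)
219^88 ≡ 185 (mod 299)
219^132 ≡ 1 (mod 299) ✓
So ord_299(219) = 132.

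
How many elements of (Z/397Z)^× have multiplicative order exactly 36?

12

φ(397) = 397 − 1 = 396 = 2^2 · 3^2 · 11.
(Z/397Z)^× is cyclic (|G| = 396); a cyclic group of order m has exactly φ(d) elements of each order d | m, and none otherwise.
36 = 2^2 · 3^2 divides 396, and φ(36) = 12.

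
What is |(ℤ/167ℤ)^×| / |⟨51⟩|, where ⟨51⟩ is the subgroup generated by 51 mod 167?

1

By Lagrange's theorem, ord_167(51) divides φ(167) = 167 − 1 = 166 = 2 · 83.
Divisors of 166: 1, 2, 83, 166.
Test each divisor d:
51^1 ≡ 51 (mod 167)
51^2 ≡ 96 (mod 167)
51^83 ≡ 166 (mod 167)
51^166 ≡ 1 (mod 167) ✓
The order of 51 is 166, so the subgroup it generates has 166 elements.
Index = |(Z/167Z)^×| / |⟨51⟩| = 166 / 166 = 1.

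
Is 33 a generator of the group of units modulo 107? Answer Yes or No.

φ(107) = 107 − 1 = 106 = 2 · 53.
Test 33^(106/q) mod 107 for each prime factor q of 106:
33^53 ≡ 1 (mod 107)  [q = 2: ≡ 1 ✗]
33^2 ≡ 19 (mod 107)  [q = 53: ≢ 1 ✓]
The check at q = 2 fails, so 33 generates a proper subgroup.

No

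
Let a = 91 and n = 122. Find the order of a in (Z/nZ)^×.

The order of 91 must divide φ(122) = φ(2)·φ(61) = 1·60 = 60 = 2^2 · 3 · 5.
Divisors of 60: 1, 2, 3, 4, 5, 6, 10, 12, 15, 20, 30, 60.
Test each divisor d:
91^1 ≡ 91
91^2 ≡ 107
91^3 ≡ 99
91^4 ≡ 103
91^5 ≡ 101
91^6 ≡ 41
91^10 ≡ 75
91^12 ≡ 95
91^15 ≡ 11
91^20 ≡ 13
91^30 ≡ 121
91^60 ≡ 1
Hence ord(91) = 60.

60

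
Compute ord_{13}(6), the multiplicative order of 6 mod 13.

ord(6) | φ(13) = 13 − 1 = 12 = 2^2 · 3.
Divisors of 12: 1, 2, 3, 4, 6, 12.
Test each divisor d:
6^1 ≡ 6 (mod 13)
6^2 ≡ 10 (mod 13)
6^3 ≡ 8 (mod 13)
6^4 ≡ 9 (mod 13)
6^6 ≡ 12 (mod 13)
6^12 ≡ 1 (mod 13) ✓
Therefore the multiplicative order of 6 modulo 13 is 12.

12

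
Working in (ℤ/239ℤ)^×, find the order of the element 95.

238

Since 95 ∈ (Z/239Z)^×, its order divides φ(239) = 239 − 1 = 238 = 2 · 7 · 17.
Divisors of 238: 1, 2, 7, 14, 17, 34, 119, 238.
Test each divisor d:
95^1 ≡ 95 (mod 239)
95^2 ≡ 182 (mod 239)
95^7 ≡ 172 (mod 239)
95^14 ≡ 187 (mod 239)
95^17 ≡ 38 (mod 239)
95^34 ≡ 10 (mod 239)
95^119 ≡ 238 (mod 239)
95^238 ≡ 1 (mod 239) ✓
Therefore the multiplicative order of 95 modulo 239 is 238.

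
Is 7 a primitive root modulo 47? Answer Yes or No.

φ(47) = 47 − 1 = 46 = 2 · 23.
An element g generates (Z/47Z)^× iff g^(46/q) ≢ 1 (mod 47) for each prime q ∈ {2, 23}.
7^23 ≡ 1 (mod 47)  [q = 2: ≡ 1 ✗]
7^2 ≡ 2 (mod 47)  [q = 23: ≢ 1 ✓]
Since 7^23 ≡ 1, the order of 7 divides 23 < 46, so 7 is not a primitive root.

No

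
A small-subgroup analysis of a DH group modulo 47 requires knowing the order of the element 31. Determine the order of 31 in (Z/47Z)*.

ord(31) | φ(47) = 47 − 1 = 46 = 2 · 23.
Divisors of 46: 1, 2, 23, 46.
Compute 31^d (mod 47) for the divisors d until we hit 1:
31^1 ≡ 31
31^2 ≡ 21
31^23 ≡ 46
31^46 ≡ 1
The smallest such exponent is 46, so the order of 31 is 46.

46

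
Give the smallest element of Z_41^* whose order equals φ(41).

6

φ(41) = 41 − 1 = 40 = 2^3 · 5.
Test candidates g = 2, 3, … against the prime factors q ∈ {2, 5} of φ(41): g is a generator iff g^(40/q) ≢ 1 for every such q.
g = 2: 2^20 ≡ 1 — hits 1, so not a primitive root.
g = 3: 3^20 ≡ 40; 3^8 ≡ 1 — hits 1, so not a primitive root.
g = 4: 4^20 ≡ 1 — hits 1, so not a primitive root.
g = 5: 5^20 ≡ 1 — hits 1, so not a primitive root.
g = 6: 6^20 ≡ 40; 6^8 ≡ 10 — none is 1, so 6 is a primitive root.
The smallest primitive root modulo 41 is 6.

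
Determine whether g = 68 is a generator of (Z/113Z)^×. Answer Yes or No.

φ(113) = 113 − 1 = 112 = 2^4 · 7.
An element g generates (Z/113Z)^× iff g^(112/q) ≢ 1 (mod 113) for each prime q ∈ {2, 7}.
68^56 ≡ 112 (mod 113)  [q = 2: ≢ 1 ✓]
68^16 ≡ 49 (mod 113)  [q = 7: ≢ 1 ✓]
Every test exponent gives a nontrivial residue, hence 68 generates the full group.

Yes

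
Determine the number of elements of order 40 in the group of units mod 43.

φ(43) = 43 − 1 = 42 = 2 · 3 · 7.
(Z/43Z)^× is cyclic (|G| = 42); a cyclic group of order m has exactly φ(d) elements of each order d | m, and none otherwise.
40 does not divide 42, so no element of (Z/43Z)^× has order 40.

0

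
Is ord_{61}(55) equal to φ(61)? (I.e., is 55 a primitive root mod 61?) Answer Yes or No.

φ(61) = 61 − 1 = 60 = 2^2 · 3 · 5.
Test 55^(60/q) mod 61 for each prime factor q of 60:
55^30 ≡ 60 (mod 61)  [q = 2: ≢ 1 ✓]
55^20 ≡ 47 (mod 61)  [q = 3: ≢ 1 ✓]
55^12 ≡ 20 (mod 61)  [q = 5: ≢ 1 ✓]
Every test exponent gives a nontrivial residue, hence 55 generates the full group.

Yes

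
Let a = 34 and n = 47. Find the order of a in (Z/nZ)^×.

ord(34) | φ(47) = 47 − 1 = 46 = 2 · 23.
Divisors of 46: 1, 2, 23, 46.
Compute 34^d (mod 47) for the divisors d until we hit 1:
34^1 ≡ 34 (mod 47)
34^2 ≡ 28 (mod 47)
34^23 ≡ 1 (mod 47) ✓
So ord_47(34) = 23.

23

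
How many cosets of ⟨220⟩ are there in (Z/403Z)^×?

12

By Lagrange's theorem, ord_403(220) divides φ(403) = φ(13·31) = (13−1)·(31−1) = 12·30 = 360 = 2^3 · 3^2 · 5.
Divisors of 360: 1, 2, 3, 4, 5, 6, 8, 9, 10, 12, 15, 18, 20, 24, 30, 36, 40, 45, 60, 72, 90, 120, 180, 360.
Evaluate successive powers at the divisors of 360:
220^1 ≡ 220 (mod 403)
220^2 ≡ 40 (mod 403)
220^3 ≡ 337 (mod 403)
220^4 ≡ 391 (mod 403)
220^5 ≡ 181 (mod 403)
220^6 ≡ 326 (mod 403)
220^8 ≡ 144 (mod 403)
220^9 ≡ 246 (mod 403)
220^10 ≡ 118 (mod 403)
220^12 ≡ 287 (mod 403)
220^15 ≡ 402 (mod 403)
220^18 ≡ 66 (mod 403)
220^20 ≡ 222 (mod 403)
220^24 ≡ 157 (mod 403)
220^30 ≡ 1 (mod 403) ✓
So ord_403(220) = 30, hence |⟨220⟩| = 30.
[(Z/403Z)^× : ⟨220⟩] = 360/30 = 12.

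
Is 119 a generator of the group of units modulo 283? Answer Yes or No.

φ(283) = 283 − 1 = 282 = 2 · 3 · 47.
119 is a primitive root mod 283 iff 119^(φ(283)/q) ≢ 1 for every prime q | φ(283), i.e. q ∈ {2, 3, 47}.
119^141 ≡ 282 (mod 283)  [q = 2: ≢ 1 ✓]
119^94 ≡ 238 (mod 283)  [q = 3: ≢ 1 ✓]
119^6 ≡ 199 (mod 283)  [q = 47: ≢ 1 ✓]
None equal 1, so ord_283(119) = 282: 119 is a primitive root.

Yes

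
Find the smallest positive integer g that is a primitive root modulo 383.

5

φ(383) = 383 − 1 = 382 = 2 · 191.
g is a primitive root iff g^(382/q) ≢ 1 (mod 383) for each prime q ∈ {2, 191}.
g = 2: 2^191 ≡ 1 — hits 1, so not a primitive root.
g = 3: 3^191 ≡ 1 — hits 1, so not a primitive root.
g = 4: 4^191 ≡ 1 — hits 1, so not a primitive root.
g = 5: 5^191 ≡ 382; 5^2 ≡ 25 — none is 1, so 5 is a primitive root.
Hence the least primitive root of 383 is 5.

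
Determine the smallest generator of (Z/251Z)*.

6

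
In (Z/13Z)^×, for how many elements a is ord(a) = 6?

φ(13) = 13 − 1 = 12 = 2^2 · 3.
In a cyclic group of order 12, there are φ(d) elements of order d for each divisor d of 12, and zero for non-divisors.
6 = 2 · 3 divides 12, and φ(6) = 2.

2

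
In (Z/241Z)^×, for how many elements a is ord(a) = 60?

φ(241) = 241 − 1 = 240 = 2^4 · 3 · 5.
In a cyclic group of order 240, there are φ(d) elements of order d for each divisor d of 240, and zero for non-divisors.
60 = 2^2 · 3 · 5 divides 240, and φ(60) = 16.

16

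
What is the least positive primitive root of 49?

3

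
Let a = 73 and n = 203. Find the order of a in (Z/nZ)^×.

By Lagrange's theorem, ord_203(73) divides φ(203) = φ(7·29) = (7−1)·(29−1) = 6·28 = 168 = 2^3 · 3 · 7.
Divisors of 168: 1, 2, 3, 4, 6, 7, 8, 12, 14, 21, 24, 28, 42, 56, 84, 168.
Evaluate successive powers at the divisors of 168:
73^1 ≡ 73 (mod 203)
73^2 ≡ 51 (mod 203)
73^3 ≡ 69 (mod 203)
73^4 ≡ 165 (mod 203)
73^6 ≡ 92 (mod 203)
73^7 ≡ 17 (mod 203)
73^8 ≡ 23 (mod 203)
73^12 ≡ 141 (mod 203)
73^14 ≡ 86 (mod 203)
73^21 ≡ 41 (mod 203)
73^24 ≡ 190 (mod 203)
73^28 ≡ 88 (mod 203)
73^42 ≡ 57 (mod 203)
73^56 ≡ 30 (mod 203)
73^84 ≡ 1 (mod 203) ✓
Hence ord(73) = 84.

84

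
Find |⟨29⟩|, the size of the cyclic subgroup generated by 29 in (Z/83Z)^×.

41

Since 29 ∈ (Z/83Z)^×, its order divides φ(83) = 83 − 1 = 82 = 2 · 41.
Divisors of 82: 1, 2, 41, 82.
Check 29^d mod 83 for each divisor in increasing order:
29^1 ≡ 29
29^2 ≡ 11
29^41 ≡ 1
So ord_83(29) = 41.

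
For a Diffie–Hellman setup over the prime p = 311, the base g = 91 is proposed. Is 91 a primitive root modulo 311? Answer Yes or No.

No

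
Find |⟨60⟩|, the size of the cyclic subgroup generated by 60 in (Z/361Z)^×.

342

By Lagrange's theorem, ord_361(60) divides φ(361) = φ(19^2) = 19·(19−1) = 342 = 2 · 3^2 · 19.
Divisors of 342: 1, 2, 3, 6, 9, 18, 19, 38, 57, 114, 171, 342.
Compute 60^d (mod 361) for the divisors d until we hit 1:
60^1 ≡ 60 (mod 361)
60^2 ≡ 351 (mod 361)
60^3 ≡ 122 (mod 361)
60^6 ≡ 83 (mod 361)
60^9 ≡ 18 (mod 361)
60^18 ≡ 324 (mod 361)
60^19 ≡ 307 (mod 361)
60^38 ≡ 28 (mod 361)
60^57 ≡ 293 (mod 361)
60^114 ≡ 292 (mod 361)
60^171 ≡ 360 (mod 361)
60^342 ≡ 1 (mod 361) ✓
Therefore the multiplicative order of 60 modulo 361 is 342.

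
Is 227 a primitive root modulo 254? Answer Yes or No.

No

φ(254) = φ(2)·φ(127) = 1·126 = 126 = 2 · 3^2 · 7.
227 is a primitive root mod 254 iff 227^(φ(254)/q) ≢ 1 for every prime q | φ(254), i.e. q ∈ {2, 3, 7}.
227^63 ≡ 1 (mod 254)  [q = 2: ≡ 1 ✗]
227^42 ≡ 1 (mod 254)  [q = 3: ≡ 1 ✗]
227^18 ≡ 191 (mod 254)  [q = 7: ≢ 1 ✓]
227^63 ≡ 1 shows ord(227) | 63, strictly less than φ(254); not a primitive root.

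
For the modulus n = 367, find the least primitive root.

φ(367) = 367 − 1 = 366 = 2 · 3 · 61.
g is a primitive root iff g^(366/q) ≢ 1 (mod 367) for each prime q ∈ {2, 3, 61}.
g = 2: 2^183 ≡ 1 — hits 1, so not a primitive root.
g = 3: 3^183 ≡ 366; 3^122 ≡ 1 — hits 1, so not a primitive root.
g = 4: 4^183 ≡ 1 — hits 1, so not a primitive root.
g = 5: 5^183 ≡ 366; 5^122 ≡ 1 — hits 1, so not a primitive root.
g = 6: 6^183 ≡ 366; 6^122 ≡ 283; 6^6 ≡ 47 — none is 1, so 6 is a primitive root.
The smallest primitive root modulo 367 is 6.

6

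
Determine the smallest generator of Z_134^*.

φ(134) = φ(2)·φ(67) = 1·66 = 66 = 2 · 3 · 11.
g is a primitive root iff g^(66/q) ≢ 1 (mod 134) for each prime q ∈ {2, 3, 11}.
g = 2: gcd(2, 134) = 2 > 1, not a unit — skip.
g = 3: 3^33 ≡ 133; 3^22 ≡ 1 — hits 1, so not a primitive root.
g = 4: gcd(4, 134) = 2 > 1, not a unit — skip.
g = 5: 5^33 ≡ 133; 5^22 ≡ 1 — hits 1, so not a primitive root.
g = 6: gcd(6, 134) = 2 > 1, not a unit — skip.
g = 7: 7^33 ≡ 133; 7^22 ≡ 29; 7^6 ≡ 131 — none is 1, so 7 is a primitive root.
So 7 is the smallest generator of (Z/134Z)^×.

7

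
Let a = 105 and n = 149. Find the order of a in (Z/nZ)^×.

ord(105) | φ(149) = 149 − 1 = 148 = 2^2 · 37.
Divisors of 148: 1, 2, 4, 37, 74, 148.
Evaluate successive powers at the divisors of 148:
105^1 ≡ 105
105^2 ≡ 148
105^4 ≡ 1
Hence ord(105) = 4.

4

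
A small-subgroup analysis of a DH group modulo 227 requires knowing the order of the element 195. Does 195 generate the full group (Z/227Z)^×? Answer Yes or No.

No

φ(227) = 227 − 1 = 226 = 2 · 113.
It suffices to check that the order of 195 is not a proper divisor of 226: compute 195^(226/q) for q ∈ {2, 113}.
195^113 ≡ 1 (mod 227)  [q = 2: ≡ 1 ✗]
195^2 ≡ 116 (mod 227)  [q = 113: ≢ 1 ✓]
Since 195^113 ≡ 1, the order of 195 divides 113 < 226, so 195 is not a primitive root.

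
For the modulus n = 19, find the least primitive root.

2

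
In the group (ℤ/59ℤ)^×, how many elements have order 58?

φ(59) = 59 − 1 = 58 = 2 · 29.
In a cyclic group of order 58, there are φ(d) elements of order d for each divisor d of 58, and zero for non-divisors.
58 = 2 · 29 divides 58, and φ(58) = 28.

28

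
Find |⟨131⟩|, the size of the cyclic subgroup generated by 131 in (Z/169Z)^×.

13

Since 131 ∈ (Z/169Z)^×, its order divides φ(169) = φ(13^2) = 13·(13−1) = 156 = 2^2 · 3 · 13.
Divisors of 156: 1, 2, 3, 4, 6, 12, 13, 26, 39, 52, 78, 156.
Check 131^d mod 169 for each divisor in increasing order:
131^1 ≡ 131 (mod 169)
131^2 ≡ 92 (mod 169)
131^3 ≡ 53 (mod 169)
131^4 ≡ 14 (mod 169)
131^6 ≡ 105 (mod 169)
131^12 ≡ 40 (mod 169)
131^13 ≡ 1 (mod 169) ✓
So ord_169(131) = 13.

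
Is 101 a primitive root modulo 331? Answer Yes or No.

Yes

φ(331) = 331 − 1 = 330 = 2 · 3 · 5 · 11.
An element g generates (Z/331Z)^× iff g^(330/q) ≢ 1 (mod 331) for each prime q ∈ {2, 3, 5, 11}.
101^165 ≡ 330 (mod 331)  [q = 2: ≢ 1 ✓]
101^110 ≡ 299 (mod 331)  [q = 3: ≢ 1 ✓]
101^66 ≡ 124 (mod 331)  [q = 5: ≢ 1 ✓]
101^30 ≡ 85 (mod 331)  [q = 11: ≢ 1 ✓]
All checks pass, so 101 has order 330 and is a primitive root modulo 331.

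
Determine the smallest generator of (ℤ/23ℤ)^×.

φ(23) = 23 − 1 = 22 = 2 · 11.
g is a primitive root iff g^(22/q) ≢ 1 (mod 23) for each prime q ∈ {2, 11}.
g = 2: 2^11 ≡ 1 — hits 1, so not a primitive root.
g = 3: 3^11 ≡ 1 — hits 1, so not a primitive root.
g = 4: 4^11 ≡ 1 — hits 1, so not a primitive root.
g = 5: 5^11 ≡ 22; 5^2 ≡ 2 — none is 1, so 5 is a primitive root.
Hence the least primitive root of 23 is 5.

5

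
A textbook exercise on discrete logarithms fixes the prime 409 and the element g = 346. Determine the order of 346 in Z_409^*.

The order of 346 must divide φ(409) = 409 − 1 = 408 = 2^3 · 3 · 17.
Divisors of 408: 1, 2, 3, 4, 6, 8, 12, 17, 24, 34, 51, 68, 102, 136, 204, 408.
Compute 346^d (mod 409) for the divisors d until we hit 1:
346^1 ≡ 346
346^2 ≡ 288
346^3 ≡ 261
346^4 ≡ 326
346^6 ≡ 227
346^8 ≡ 345
346^12 ≡ 404
346^17 ≡ 31
346^24 ≡ 25
346^34 ≡ 143
346^51 ≡ 343
346^68 ≡ 408
346^102 ≡ 266
346^136 ≡ 1
The smallest such exponent is 136, so the order of 346 is 136.

136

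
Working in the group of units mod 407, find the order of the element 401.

Since 401 ∈ (Z/407Z)^×, its order divides φ(407) = φ(11·37) = (11−1)·(37−1) = 10·36 = 360 = 2^3 · 3^2 · 5.
Divisors of 360: 1, 2, 3, 4, 5, 6, 8, 9, 10, 12, 15, 18, 20, 24, 30, 36, 40, 45, 60, 72, 90, 120, 180, 360.
Compute 401^d (mod 407) for the divisors d until we hit 1:
401^1 ≡ 401 (mod 407)
401^2 ≡ 36 (mod 407)
401^3 ≡ 191 (mod 407)
401^4 ≡ 75 (mod 407)
401^5 ≡ 364 (mod 407)
401^6 ≡ 258 (mod 407)
401^8 ≡ 334 (mod 407)
401^9 ≡ 31 (mod 407)
401^10 ≡ 221 (mod 407)
401^12 ≡ 223 (mod 407)
401^15 ≡ 265 (mod 407)
401^18 ≡ 147 (mod 407)
401^20 ≡ 1 (mod 407) ✓
Therefore the multiplicative order of 401 modulo 407 is 20.

20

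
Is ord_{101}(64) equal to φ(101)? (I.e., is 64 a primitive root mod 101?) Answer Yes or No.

φ(101) = 101 − 1 = 100 = 2^2 · 5^2.
Test 64^(100/q) mod 101 for each prime factor q of 100:
64^50 ≡ 1 (mod 101)  [q = 2: ≡ 1 ✗]
64^20 ≡ 95 (mod 101)  [q = 5: ≢ 1 ✓]
The check at q = 2 fails, so 64 generates a proper subgroup.

No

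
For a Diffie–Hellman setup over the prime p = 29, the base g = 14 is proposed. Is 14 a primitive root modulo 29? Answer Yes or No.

Yes

φ(29) = 29 − 1 = 28 = 2^2 · 7.
An element g generates (Z/29Z)^× iff g^(28/q) ≢ 1 (mod 29) for each prime q ∈ {2, 7}.
14^14 ≡ 28 (mod 29)  [q = 2: ≢ 1 ✓]
14^4 ≡ 20 (mod 29)  [q = 7: ≢ 1 ✓]
None equal 1, so ord_29(14) = 28: 14 is a primitive root.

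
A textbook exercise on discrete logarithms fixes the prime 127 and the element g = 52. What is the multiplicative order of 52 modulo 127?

9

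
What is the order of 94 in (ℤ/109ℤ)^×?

54

Since 94 ∈ (Z/109Z)^×, its order divides φ(109) = 109 − 1 = 108 = 2^2 · 3^3.
Divisors of 108: 1, 2, 3, 4, 6, 9, 12, 18, 27, 36, 54, 108.
Compute 94^d (mod 109) for the divisors d until we hit 1:
94^1 ≡ 94 (mod 109)
94^2 ≡ 7 (mod 109)
94^3 ≡ 4 (mod 109)
94^4 ≡ 49 (mod 109)
94^6 ≡ 16 (mod 109)
94^9 ≡ 64 (mod 109)
94^12 ≡ 38 (mod 109)
94^18 ≡ 63 (mod 109)
94^27 ≡ 108 (mod 109)
94^36 ≡ 45 (mod 109)
94^54 ≡ 1 (mod 109) ✓
Therefore the multiplicative order of 94 modulo 109 is 54.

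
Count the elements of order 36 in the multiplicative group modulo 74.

12

φ(74) = φ(2)·φ(37) = 1·36 = 36 = 2^2 · 3^2.
In a cyclic group of order 36, there are φ(d) elements of order d for each divisor d of 36, and zero for non-divisors.
36 = 2^2 · 3^2 divides 36, and φ(36) = 12.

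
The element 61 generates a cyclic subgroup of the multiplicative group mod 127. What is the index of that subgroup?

By Lagrange's theorem, ord_127(61) divides φ(127) = 127 − 1 = 126 = 2 · 3^2 · 7.
Divisors of 126: 1, 2, 3, 6, 7, 9, 14, 18, 21, 42, 63, 126.
Compute 61^d (mod 127) for the divisors d until we hit 1:
61^1 ≡ 61
61^2 ≡ 38
61^3 ≡ 32
61^6 ≡ 8
61^7 ≡ 107
61^9 ≡ 2
61^14 ≡ 19
61^18 ≡ 4
61^21 ≡ 1
So ord_127(61) = 21, hence |⟨61⟩| = 21.
The index is φ(127) / ord(61) = 126 / 21 = 6.

6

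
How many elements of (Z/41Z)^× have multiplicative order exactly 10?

4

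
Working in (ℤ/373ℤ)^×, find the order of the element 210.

62

ord(210) | φ(373) = 373 − 1 = 372 = 2^2 · 3 · 31.
Divisors of 372: 1, 2, 3, 4, 6, 12, 31, 62, 93, 124, 186, 372.
Compute 210^d (mod 373) for the divisors d until we hit 1:
210^1 ≡ 210 (mod 373)
210^2 ≡ 86 (mod 373)
210^3 ≡ 156 (mod 373)
210^4 ≡ 309 (mod 373)
210^6 ≡ 91 (mod 373)
210^12 ≡ 75 (mod 373)
210^31 ≡ 372 (mod 373)
210^62 ≡ 1 (mod 373) ✓
The smallest such exponent is 62, so the order of 210 is 62.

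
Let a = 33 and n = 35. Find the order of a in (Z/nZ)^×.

12

Since 33 ∈ (Z/35Z)^×, its order divides φ(35) = φ(5·7) = (5−1)·(7−1) = 4·6 = 24 = 2^3 · 3.
Divisors of 24: 1, 2, 3, 4, 6, 8, 12, 24.
Compute 33^d (mod 35) for the divisors d until we hit 1:
33^1 ≡ 33 (mod 35)
33^2 ≡ 4 (mod 35)
33^3 ≡ 27 (mod 35)
33^4 ≡ 16 (mod 35)
33^6 ≡ 29 (mod 35)
33^8 ≡ 11 (mod 35)
33^12 ≡ 1 (mod 35) ✓
Therefore the multiplicative order of 33 modulo 35 is 12.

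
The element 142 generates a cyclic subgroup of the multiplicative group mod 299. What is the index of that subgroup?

12

ord(142) | φ(299) = φ(13·23) = (13−1)·(23−1) = 12·22 = 264 = 2^3 · 3 · 11.
Divisors of 264: 1, 2, 3, 4, 6, 8, 11, 12, 22, 24, 33, 44, 66, 88, 132, 264.
Test each divisor d:
142^1 ≡ 142
142^2 ≡ 131
142^3 ≡ 64
142^4 ≡ 118
142^6 ≡ 209
142^8 ≡ 170
142^11 ≡ 116
142^12 ≡ 27
142^22 ≡ 1
Thus |⟨142⟩| = ord(142) = 22.
The index is φ(299) / ord(142) = 264 / 22 = 12.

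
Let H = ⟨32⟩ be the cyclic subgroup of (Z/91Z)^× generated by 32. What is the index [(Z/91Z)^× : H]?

Since 32 ∈ (Z/91Z)^×, its order divides φ(91) = φ(7·13) = (7−1)·(13−1) = 6·12 = 72 = 2^3 · 3^2.
Divisors of 72: 1, 2, 3, 4, 6, 8, 9, 12, 18, 24, 36, 72.
Test each divisor d:
32^1 ≡ 32 (mod 91)
32^2 ≡ 23 (mod 91)
32^3 ≡ 8 (mod 91)
32^4 ≡ 74 (mod 91)
32^6 ≡ 64 (mod 91)
32^8 ≡ 16 (mod 91)
32^9 ≡ 57 (mod 91)
32^12 ≡ 1 (mod 91) ✓
So ord_91(32) = 12, hence |⟨32⟩| = 12.
Index = |(Z/91Z)^×| / |⟨32⟩| = 72 / 12 = 6.

6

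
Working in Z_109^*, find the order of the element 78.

27

By Lagrange's theorem, ord_109(78) divides φ(109) = 109 − 1 = 108 = 2^2 · 3^3.
Divisors of 108: 1, 2, 3, 4, 6, 9, 12, 18, 27, 36, 54, 108.
Evaluate successive powers at the divisors of 108:
78^1 ≡ 78
78^2 ≡ 89
78^3 ≡ 75
78^4 ≡ 73
78^6 ≡ 66
78^9 ≡ 45
78^12 ≡ 105
78^18 ≡ 63
78^27 ≡ 1
The smallest such exponent is 27, so the order of 78 is 27.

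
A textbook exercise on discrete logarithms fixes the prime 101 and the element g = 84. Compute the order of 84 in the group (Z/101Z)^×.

5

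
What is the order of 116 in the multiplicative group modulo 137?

136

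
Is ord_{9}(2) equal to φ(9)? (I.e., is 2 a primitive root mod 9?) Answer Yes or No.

Yes

φ(9) = φ(3^2) = 3·(3−1) = 6 = 2 · 3.
2 is a primitive root mod 9 iff 2^(φ(9)/q) ≢ 1 for every prime q | φ(9), i.e. q ∈ {2, 3}.
2^3 ≡ 8 (mod 9)  [q = 2: ≢ 1 ✓]
2^2 ≡ 4 (mod 9)  [q = 3: ≢ 1 ✓]
All checks pass, so 2 has order 6 and is a primitive root modulo 9.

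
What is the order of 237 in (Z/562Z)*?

By Lagrange's theorem, ord_562(237) divides φ(562) = φ(2)·φ(281) = 1·280 = 280 = 2^3 · 5 · 7.
Divisors of 280: 1, 2, 4, 5, 7, 8, 10, 14, 20, 28, 35, 40, 56, 70, 140, 280.
Evaluate successive powers at the divisors of 280:
237^1 ≡ 237 (mod 562)
237^2 ≡ 531 (mod 562)
237^4 ≡ 399 (mod 562)
237^5 ≡ 147 (mod 562)
237^7 ≡ 501 (mod 562)
237^8 ≡ 155 (mod 562)
237^10 ≡ 253 (mod 562)
237^14 ≡ 349 (mod 562)
237^20 ≡ 503 (mod 562)
237^28 ≡ 409 (mod 562)
237^35 ≡ 341 (mod 562)
237^40 ≡ 109 (mod 562)
237^56 ≡ 367 (mod 562)
237^70 ≡ 509 (mod 562)
237^140 ≡ 561 (mod 562)
237^280 ≡ 1 (mod 562) ✓
The smallest such exponent is 280, so the order of 237 is 280.

280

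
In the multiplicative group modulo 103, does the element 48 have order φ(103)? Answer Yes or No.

Yes

φ(103) = 103 − 1 = 102 = 2 · 3 · 17.
It suffices to check that the order of 48 is not a proper divisor of 102: compute 48^(102/q) for q ∈ {2, 3, 17}.
48^51 ≡ 102 (mod 103)  [q = 2: ≢ 1 ✓]
48^34 ≡ 46 (mod 103)  [q = 3: ≢ 1 ✓]
48^6 ≡ 76 (mod 103)  [q = 17: ≢ 1 ✓]
None equal 1, so ord_103(48) = 102: 48 is a primitive root.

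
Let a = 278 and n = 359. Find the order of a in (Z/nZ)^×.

358

By Lagrange's theorem, ord_359(278) divides φ(359) = 359 − 1 = 358 = 2 · 179.
Divisors of 358: 1, 2, 179, 358.
Evaluate successive powers at the divisors of 358:
278^1 ≡ 278 (mod 359)
278^2 ≡ 99 (mod 359)
278^179 ≡ 358 (mod 359)
278^358 ≡ 1 (mod 359) ✓
Therefore the multiplicative order of 278 modulo 359 is 358.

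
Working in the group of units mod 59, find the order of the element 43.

Since 43 ∈ (Z/59Z)^×, its order divides φ(59) = 59 − 1 = 58 = 2 · 29.
Divisors of 58: 1, 2, 29, 58.
Check 43^d mod 59 for each divisor in increasing order:
43^1 ≡ 43
43^2 ≡ 20
43^29 ≡ 58
43^58 ≡ 1
So ord_59(43) = 58.

58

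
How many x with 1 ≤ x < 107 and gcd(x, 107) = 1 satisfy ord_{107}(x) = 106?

φ(107) = 107 − 1 = 106 = 2 · 53.
(Z/107Z)^× is cyclic (|G| = 106); a cyclic group of order m has exactly φ(d) elements of each order d | m, and none otherwise.
106 = 2 · 53 divides 106, and φ(106) = 52.

52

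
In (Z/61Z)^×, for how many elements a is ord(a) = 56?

φ(61) = 61 − 1 = 60 = 2^2 · 3 · 5.
In a cyclic group of order 60, there are φ(d) elements of order d for each divisor d of 60, and zero for non-divisors.
Here 60 is not a multiple of 56, so there are no elements of order 56.

0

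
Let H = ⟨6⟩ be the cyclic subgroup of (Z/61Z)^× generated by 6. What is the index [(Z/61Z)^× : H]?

By Lagrange's theorem, ord_61(6) divides φ(61) = 61 − 1 = 60 = 2^2 · 3 · 5.
Divisors of 60: 1, 2, 3, 4, 5, 6, 10, 12, 15, 20, 30, 60.
Evaluate successive powers at the divisors of 60:
6^1 ≡ 6
6^2 ≡ 36
6^3 ≡ 33
6^4 ≡ 15
6^5 ≡ 29
6^6 ≡ 52
6^10 ≡ 48
6^12 ≡ 20
6^15 ≡ 50
6^20 ≡ 47
6^30 ≡ 60
6^60 ≡ 1
So ord_61(6) = 60, hence |⟨6⟩| = 60.
[(Z/61Z)^× : ⟨6⟩] = 60/60 = 1.

1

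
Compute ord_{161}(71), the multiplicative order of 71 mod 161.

11

By Lagrange's theorem, ord_161(71) divides φ(161) = φ(7·23) = (7−1)·(23−1) = 6·22 = 132 = 2^2 · 3 · 11.
Divisors of 132: 1, 2, 3, 4, 6, 11, 12, 22, 33, 44, 66, 132.
Evaluate successive powers at the divisors of 132:
71^1 ≡ 71 (mod 161)
71^2 ≡ 50 (mod 161)
71^3 ≡ 8 (mod 161)
71^4 ≡ 85 (mod 161)
71^6 ≡ 64 (mod 161)
71^11 ≡ 1 (mod 161) ✓
The smallest such exponent is 11, so the order of 71 is 11.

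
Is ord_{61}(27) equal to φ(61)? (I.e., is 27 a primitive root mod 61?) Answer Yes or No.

No

φ(61) = 61 − 1 = 60 = 2^2 · 3 · 5.
27 is a primitive root mod 61 iff 27^(φ(61)/q) ≢ 1 for every prime q | φ(61), i.e. q ∈ {2, 3, 5}.
27^30 ≡ 1 (mod 61)  [q = 2: ≡ 1 ✗]
27^20 ≡ 1 (mod 61)  [q = 3: ≡ 1 ✗]
27^12 ≡ 58 (mod 61)  [q = 5: ≢ 1 ✓]
Since 27^30 ≡ 1, the order of 27 divides 30 < 60, so 27 is not a primitive root.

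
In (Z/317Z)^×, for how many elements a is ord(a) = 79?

φ(317) = 317 − 1 = 316 = 2^2 · 79.
(Z/317Z)^× is cyclic (|G| = 316); a cyclic group of order m has exactly φ(d) elements of each order d | m, and none otherwise.
79 | 316, and φ(79) = 79 − 1 = 78.

78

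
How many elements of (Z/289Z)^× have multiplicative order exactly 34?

16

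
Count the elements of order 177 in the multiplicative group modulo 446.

φ(446) = φ(2)·φ(223) = 1·222 = 222 = 2 · 3 · 37.
Since (Z/446Z)^× is cyclic of order 222, the number of elements of order d is φ(d) when d | 222 and 0 otherwise.
Since 177 ∤ 222, the count is 0.

0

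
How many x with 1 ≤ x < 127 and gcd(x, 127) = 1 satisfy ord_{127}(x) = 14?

6

φ(127) = 127 − 1 = 126 = 2 · 3^2 · 7.
Since (Z/127Z)^× is cyclic of order 126, the number of elements of order d is φ(d) when d | 126 and 0 otherwise.
14 = 2 · 7 divides 126, and φ(14) = 6.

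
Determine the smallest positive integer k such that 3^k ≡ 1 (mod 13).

Since 3 ∈ (Z/13Z)^×, its order divides φ(13) = 13 − 1 = 12 = 2^2 · 3.
Divisors of 12: 1, 2, 3, 4, 6, 12.
Compute 3^d (mod 13) for the divisors d until we hit 1:
3^1 ≡ 3 (mod 13)
3^2 ≡ 9 (mod 13)
3^3 ≡ 1 (mod 13) ✓
Therefore the multiplicative order of 3 modulo 13 is 3.

3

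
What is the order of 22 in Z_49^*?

ord(22) | φ(49) = φ(7^2) = 7·(7−1) = 42 = 2 · 3 · 7.
Divisors of 42: 1, 2, 3, 6, 7, 14, 21, 42.
Compute 22^d (mod 49) for the divisors d until we hit 1:
22^1 ≡ 22 (mod 49)
22^2 ≡ 43 (mod 49)
22^3 ≡ 15 (mod 49)
22^6 ≡ 29 (mod 49)
22^7 ≡ 1 (mod 49) ✓
Hence ord(22) = 7.

7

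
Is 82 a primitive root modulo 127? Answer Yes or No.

No

φ(127) = 127 − 1 = 126 = 2 · 3^2 · 7.
82 is a primitive root mod 127 iff 82^(φ(127)/q) ≢ 1 for every prime q | φ(127), i.e. q ∈ {2, 3, 7}.
82^63 ≡ 1 (mod 127)  [q = 2: ≡ 1 ✗]
82^42 ≡ 19 (mod 127)  [q = 3: ≢ 1 ✓]
82^18 ≡ 8 (mod 127)  [q = 7: ≢ 1 ✓]
82^63 ≡ 1 shows ord(82) | 63, strictly less than φ(127); not a primitive root.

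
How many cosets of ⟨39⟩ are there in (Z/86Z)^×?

By Lagrange's theorem, ord_86(39) divides φ(86) = φ(2)·φ(43) = 1·42 = 42 = 2 · 3 · 7.
Divisors of 42: 1, 2, 3, 6, 7, 14, 21, 42.
Test each divisor d:
39^1 ≡ 39 (mod 86)
39^2 ≡ 59 (mod 86)
39^3 ≡ 65 (mod 86)
39^6 ≡ 11 (mod 86)
39^7 ≡ 85 (mod 86)
39^14 ≡ 1 (mod 86) ✓
Thus |⟨39⟩| = ord(39) = 14.
Index = |(Z/86Z)^×| / |⟨39⟩| = 42 / 14 = 3.

3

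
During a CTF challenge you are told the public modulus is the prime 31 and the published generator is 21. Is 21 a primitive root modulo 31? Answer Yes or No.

φ(31) = 31 − 1 = 30 = 2 · 3 · 5.
It suffices to check that the order of 21 is not a proper divisor of 30: compute 21^(30/q) for q ∈ {2, 3, 5}.
21^15 ≡ 30 (mod 31)  [q = 2: ≢ 1 ✓]
21^10 ≡ 5 (mod 31)  [q = 3: ≢ 1 ✓]
21^6 ≡ 2 (mod 31)  [q = 5: ≢ 1 ✓]
Every test exponent gives a nontrivial residue, hence 21 generates the full group.

Yes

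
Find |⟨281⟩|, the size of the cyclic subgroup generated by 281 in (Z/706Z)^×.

176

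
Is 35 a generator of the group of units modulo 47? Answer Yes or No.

Yes

φ(47) = 47 − 1 = 46 = 2 · 23.
It suffices to check that the order of 35 is not a proper divisor of 46: compute 35^(46/q) for q ∈ {2, 23}.
35^23 ≡ 46 (mod 47)  [q = 2: ≢ 1 ✓]
35^2 ≡ 3 (mod 47)  [q = 23: ≢ 1 ✓]
All checks pass, so 35 has order 46 and is a primitive root modulo 47.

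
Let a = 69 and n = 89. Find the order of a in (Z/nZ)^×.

44

By Lagrange's theorem, ord_89(69) divides φ(89) = 89 − 1 = 88 = 2^3 · 11.
Divisors of 88: 1, 2, 4, 8, 11, 22, 44, 88.
Evaluate successive powers at the divisors of 88:
69^1 ≡ 69 (mod 89)
69^2 ≡ 44 (mod 89)
69^4 ≡ 67 (mod 89)
69^8 ≡ 39 (mod 89)
69^11 ≡ 34 (mod 89)
69^22 ≡ 88 (mod 89)
69^44 ≡ 1 (mod 89) ✓
Therefore the multiplicative order of 69 modulo 89 is 44.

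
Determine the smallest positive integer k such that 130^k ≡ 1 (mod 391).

176

Since 130 ∈ (Z/391Z)^×, its order divides φ(391) = φ(17·23) = (17−1)·(23−1) = 16·22 = 352 = 2^5 · 11.
Divisors of 352: 1, 2, 4, 8, 11, 16, 22, 32, 44, 88, 176, 352.
Check 130^d mod 391 for each divisor in increasing order:
130^1 ≡ 130
130^2 ≡ 87
130^4 ≡ 140
130^8 ≡ 50
130^11 ≡ 114
130^16 ≡ 154
130^22 ≡ 93
130^32 ≡ 256
130^44 ≡ 47
130^88 ≡ 254
130^176 ≡ 1
Therefore the multiplicative order of 130 modulo 391 is 176.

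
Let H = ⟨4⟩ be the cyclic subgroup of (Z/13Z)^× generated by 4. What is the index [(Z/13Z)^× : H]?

By Lagrange's theorem, ord_13(4) divides φ(13) = 13 − 1 = 12 = 2^2 · 3.
Divisors of 12: 1, 2, 3, 4, 6, 12.
Check 4^d mod 13 for each divisor in increasing order:
4^1 ≡ 4 (mod 13)
4^2 ≡ 3 (mod 13)
4^3 ≡ 12 (mod 13)
4^4 ≡ 9 (mod 13)
4^6 ≡ 1 (mod 13) ✓
So ord_13(4) = 6, hence |⟨4⟩| = 6.
The index is φ(13) / ord(4) = 12 / 6 = 2.

2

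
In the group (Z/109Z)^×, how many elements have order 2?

1

φ(109) = 109 − 1 = 108 = 2^2 · 3^3.
In a cyclic group of order 108, there are φ(d) elements of order d for each divisor d of 108, and zero for non-divisors.
2 | 108, and φ(2) = 2 − 1 = 1.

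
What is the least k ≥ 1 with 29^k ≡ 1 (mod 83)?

41

By Lagrange's theorem, ord_83(29) divides φ(83) = 83 − 1 = 82 = 2 · 41.
Divisors of 82: 1, 2, 41, 82.
Test each divisor d:
29^1 ≡ 29 (mod 83)
29^2 ≡ 11 (mod 83)
29^41 ≡ 1 (mod 83) ✓
Therefore the multiplicative order of 29 modulo 83 is 41.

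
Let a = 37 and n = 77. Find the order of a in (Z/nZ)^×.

15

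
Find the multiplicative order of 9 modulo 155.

30

By Lagrange's theorem, ord_155(9) divides φ(155) = φ(5·31) = (5−1)·(31−1) = 4·30 = 120 = 2^3 · 3 · 5.
Divisors of 120: 1, 2, 3, 4, 5, 6, 8, 10, 12, 15, 20, 24, 30, 40, 60, 120.
Evaluate successive powers at the divisors of 120:
9^1 ≡ 9
9^2 ≡ 81
9^3 ≡ 109
9^4 ≡ 51
9^5 ≡ 149
9^6 ≡ 101
9^8 ≡ 121
9^10 ≡ 36
9^12 ≡ 126
9^15 ≡ 94
9^20 ≡ 56
9^24 ≡ 66
9^30 ≡ 1
The smallest such exponent is 30, so the order of 9 is 30.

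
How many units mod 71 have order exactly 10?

φ(71) = 71 − 1 = 70 = 2 · 5 · 7.
In a cyclic group of order 70, there are φ(d) elements of order d for each divisor d of 70, and zero for non-divisors.
10 = 2 · 5 divides 70, and φ(10) = 4.

4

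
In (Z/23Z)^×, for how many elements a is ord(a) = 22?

10

φ(23) = 23 − 1 = 22 = 2 · 11.
(Z/23Z)^× is cyclic (|G| = 22); a cyclic group of order m has exactly φ(d) elements of each order d | m, and none otherwise.
22 = 2 · 11 divides 22, and φ(22) = 10.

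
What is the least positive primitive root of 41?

6

φ(41) = 41 − 1 = 40 = 2^3 · 5.
g is a primitive root iff g^(40/q) ≢ 1 (mod 41) for each prime q ∈ {2, 5}.
g = 2: 2^20 ≡ 1 — hits 1, so not a primitive root.
g = 3: 3^20 ≡ 40; 3^8 ≡ 1 — hits 1, so not a primitive root.
g = 4: 4^20 ≡ 1 — hits 1, so not a primitive root.
g = 5: 5^20 ≡ 1 — hits 1, so not a primitive root.
g = 6: 6^20 ≡ 40; 6^8 ≡ 10 — none is 1, so 6 is a primitive root.
Hence the least primitive root of 41 is 6.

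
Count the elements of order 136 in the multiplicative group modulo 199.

0

φ(199) = 199 − 1 = 198 = 2 · 3^2 · 11.
In a cyclic group of order 198, there are φ(d) elements of order d for each divisor d of 198, and zero for non-divisors.
Here 198 is not a multiple of 136, so there are no elements of order 136.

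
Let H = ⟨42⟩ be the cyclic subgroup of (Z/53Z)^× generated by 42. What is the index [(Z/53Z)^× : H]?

4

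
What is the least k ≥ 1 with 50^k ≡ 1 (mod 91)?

12

The order of 50 must divide φ(91) = φ(7·13) = (7−1)·(13−1) = 6·12 = 72 = 2^3 · 3^2.
Divisors of 72: 1, 2, 3, 4, 6, 8, 9, 12, 18, 24, 36, 72.
Compute 50^d (mod 91) for the divisors d until we hit 1:
50^1 ≡ 50 (mod 91)
50^2 ≡ 43 (mod 91)
50^3 ≡ 57 (mod 91)
50^4 ≡ 29 (mod 91)
50^6 ≡ 64 (mod 91)
50^8 ≡ 22 (mod 91)
50^9 ≡ 8 (mod 91)
50^12 ≡ 1 (mod 91) ✓
Hence ord(50) = 12.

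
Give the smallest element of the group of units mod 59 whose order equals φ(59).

2

φ(59) = 59 − 1 = 58 = 2 · 29.
g is a primitive root iff g^(58/q) ≢ 1 (mod 59) for each prime q ∈ {2, 29}.
g = 2: 2^29 ≡ 58; 2^2 ≡ 4 — none is 1, so 2 is a primitive root.
Hence the least primitive root of 59 is 2.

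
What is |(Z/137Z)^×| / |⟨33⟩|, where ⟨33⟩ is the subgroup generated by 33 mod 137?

By Lagrange's theorem, ord_137(33) divides φ(137) = 137 − 1 = 136 = 2^3 · 17.
Divisors of 136: 1, 2, 4, 8, 17, 34, 68, 136.
Check 33^d mod 137 for each divisor in increasing order:
33^1 ≡ 33 (mod 137)
33^2 ≡ 130 (mod 137)
33^4 ≡ 49 (mod 137)
33^8 ≡ 72 (mod 137)
33^17 ≡ 96 (mod 137)
33^34 ≡ 37 (mod 137)
33^68 ≡ 136 (mod 137)
33^136 ≡ 1 (mod 137) ✓
The order of 33 is 136, so the subgroup it generates has 136 elements.
The index is φ(137) / ord(33) = 136 / 136 = 1.

1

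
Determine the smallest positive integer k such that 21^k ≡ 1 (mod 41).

20

Since 21 ∈ (Z/41Z)^×, its order divides φ(41) = 41 − 1 = 40 = 2^3 · 5.
Divisors of 40: 1, 2, 4, 5, 8, 10, 20, 40.
Evaluate successive powers at the divisors of 40:
21^1 ≡ 21
21^2 ≡ 31
21^4 ≡ 18
21^5 ≡ 9
21^8 ≡ 37
21^10 ≡ 40
21^20 ≡ 1
Hence ord(21) = 20.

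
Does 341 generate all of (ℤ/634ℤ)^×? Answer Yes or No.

No

φ(634) = φ(2)·φ(317) = 1·316 = 316 = 2^2 · 79.
Test 341^(316/q) mod 634 for each prime factor q of 316:
341^158 ≡ 1 (mod 634)  [q = 2: ≡ 1 ✗]
341^4 ≡ 511 (mod 634)  [q = 79: ≢ 1 ✓]
Since 341^158 ≡ 1, the order of 341 divides 158 < 316, so 341 is not a primitive root.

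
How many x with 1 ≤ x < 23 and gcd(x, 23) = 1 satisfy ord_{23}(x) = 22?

φ(23) = 23 − 1 = 22 = 2 · 11.
(Z/23Z)^× is cyclic (|G| = 22); a cyclic group of order m has exactly φ(d) elements of each order d | m, and none otherwise.
22 = 2 · 11 divides 22, and φ(22) = 10.

10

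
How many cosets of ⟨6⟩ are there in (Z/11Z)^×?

By Lagrange's theorem, ord_11(6) divides φ(11) = 11 − 1 = 10 = 2 · 5.
Divisors of 10: 1, 2, 5, 10.
Check 6^d mod 11 for each divisor in increasing order:
6^1 ≡ 6 (mod 11)
6^2 ≡ 3 (mod 11)
6^5 ≡ 10 (mod 11)
6^10 ≡ 1 (mod 11) ✓
So ord_11(6) = 10, hence |⟨6⟩| = 10.
[(Z/11Z)^× : ⟨6⟩] = 10/10 = 1.

1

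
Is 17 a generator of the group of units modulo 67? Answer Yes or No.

No

φ(67) = 67 − 1 = 66 = 2 · 3 · 11.
Test 17^(66/q) mod 67 for each prime factor q of 66:
17^33 ≡ 1 (mod 67)  [q = 2: ≡ 1 ✗]
17^22 ≡ 37 (mod 67)  [q = 3: ≢ 1 ✓]
17^6 ≡ 15 (mod 67)  [q = 11: ≢ 1 ✓]
Since 17^33 ≡ 1, the order of 17 divides 33 < 66, so 17 is not a primitive root.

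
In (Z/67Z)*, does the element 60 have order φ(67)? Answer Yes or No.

No

φ(67) = 67 − 1 = 66 = 2 · 3 · 11.
An element g generates (Z/67Z)^× iff g^(66/q) ≢ 1 (mod 67) for each prime q ∈ {2, 3, 11}.
60^33 ≡ 1 (mod 67)  [q = 2: ≡ 1 ✗]
60^22 ≡ 29 (mod 67)  [q = 3: ≢ 1 ✓]
60^6 ≡ 64 (mod 67)  [q = 11: ≢ 1 ✓]
The check at q = 2 fails, so 60 generates a proper subgroup.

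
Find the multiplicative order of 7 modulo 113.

The order of 7 must divide φ(113) = 113 − 1 = 112 = 2^4 · 7.
Divisors of 112: 1, 2, 4, 7, 8, 14, 16, 28, 56, 112.
Test each divisor d:
7^1 ≡ 7 (mod 113)
7^2 ≡ 49 (mod 113)
7^4 ≡ 28 (mod 113)
7^7 ≡ 112 (mod 113)
7^8 ≡ 106 (mod 113)
7^14 ≡ 1 (mod 113) ✓
The smallest such exponent is 14, so the order of 7 is 14.

14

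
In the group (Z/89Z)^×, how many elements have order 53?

0

φ(89) = 89 − 1 = 88 = 2^3 · 11.
In a cyclic group of order 88, there are φ(d) elements of order d for each divisor d of 88, and zero for non-divisors.
Since 53 ∤ 88, the count is 0.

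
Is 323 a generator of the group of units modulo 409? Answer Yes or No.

Yes

φ(409) = 409 − 1 = 408 = 2^3 · 3 · 17.
323 is a primitive root mod 409 iff 323^(φ(409)/q) ≢ 1 for every prime q | φ(409), i.e. q ∈ {2, 3, 17}.
323^204 ≡ 408 (mod 409)  [q = 2: ≢ 1 ✓]
323^136 ≡ 355 (mod 409)  [q = 3: ≢ 1 ✓]
323^24 ≡ 69 (mod 409)  [q = 17: ≢ 1 ✓]
None equal 1, so ord_409(323) = 408: 323 is a primitive root.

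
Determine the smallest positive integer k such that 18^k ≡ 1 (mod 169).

52

Since 18 ∈ (Z/169Z)^×, its order divides φ(169) = φ(13^2) = 13·(13−1) = 156 = 2^2 · 3 · 13.
Divisors of 156: 1, 2, 3, 4, 6, 12, 13, 26, 39, 52, 78, 156.
Evaluate successive powers at the divisors of 156:
18^1 ≡ 18 (mod 169)
18^2 ≡ 155 (mod 169)
18^3 ≡ 86 (mod 169)
18^4 ≡ 27 (mod 169)
18^6 ≡ 129 (mod 169)
18^12 ≡ 79 (mod 169)
18^13 ≡ 70 (mod 169)
18^26 ≡ 168 (mod 169)
18^39 ≡ 99 (mod 169)
18^52 ≡ 1 (mod 169) ✓
The smallest such exponent is 52, so the order of 18 is 52.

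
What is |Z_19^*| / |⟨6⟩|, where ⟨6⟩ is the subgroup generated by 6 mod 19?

2

By Lagrange's theorem, ord_19(6) divides φ(19) = 19 − 1 = 18 = 2 · 3^2.
Divisors of 18: 1, 2, 3, 6, 9, 18.
Evaluate successive powers at the divisors of 18:
6^1 ≡ 6 (mod 19)
6^2 ≡ 17 (mod 19)
6^3 ≡ 7 (mod 19)
6^6 ≡ 11 (mod 19)
6^9 ≡ 1 (mod 19) ✓
The order of 6 is 9, so the subgroup it generates has 9 elements.
The index is φ(19) / ord(6) = 18 / 9 = 2.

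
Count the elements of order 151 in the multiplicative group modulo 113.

φ(113) = 113 − 1 = 112 = 2^4 · 7.
(Z/113Z)^× is cyclic (|G| = 112); a cyclic group of order m has exactly φ(d) elements of each order d | m, and none otherwise.
151 does not divide 112, so no element of (Z/113Z)^× has order 151.

0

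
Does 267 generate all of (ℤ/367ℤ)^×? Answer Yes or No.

Yes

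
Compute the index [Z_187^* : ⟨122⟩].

10

By Lagrange's theorem, ord_187(122) divides φ(187) = φ(11·17) = (11−1)·(17−1) = 10·16 = 160 = 2^5 · 5.
Divisors of 160: 1, 2, 4, 5, 8, 10, 16, 20, 32, 40, 80, 160.
Test each divisor d:
122^1 ≡ 122 (mod 187)
122^2 ≡ 111 (mod 187)
122^4 ≡ 166 (mod 187)
122^5 ≡ 56 (mod 187)
122^8 ≡ 67 (mod 187)
122^10 ≡ 144 (mod 187)
122^16 ≡ 1 (mod 187) ✓
So ord_187(122) = 16, hence |⟨122⟩| = 16.
[(Z/187Z)^× : ⟨122⟩] = 160/16 = 10.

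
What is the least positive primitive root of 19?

2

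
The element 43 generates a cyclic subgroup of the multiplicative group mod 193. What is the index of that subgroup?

ord(43) | φ(193) = 193 − 1 = 192 = 2^6 · 3.
Divisors of 192: 1, 2, 3, 4, 6, 8, 12, 16, 24, 32, 48, 64, 96, 192.
Compute 43^d (mod 193) for the divisors d until we hit 1:
43^1 ≡ 43 (mod 193)
43^2 ≡ 112 (mod 193)
43^3 ≡ 184 (mod 193)
43^4 ≡ 192 (mod 193)
43^6 ≡ 81 (mod 193)
43^8 ≡ 1 (mod 193) ✓
The order of 43 is 8, so the subgroup it generates has 8 elements.
Index = |(Z/193Z)^×| / |⟨43⟩| = 192 / 8 = 24.

24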